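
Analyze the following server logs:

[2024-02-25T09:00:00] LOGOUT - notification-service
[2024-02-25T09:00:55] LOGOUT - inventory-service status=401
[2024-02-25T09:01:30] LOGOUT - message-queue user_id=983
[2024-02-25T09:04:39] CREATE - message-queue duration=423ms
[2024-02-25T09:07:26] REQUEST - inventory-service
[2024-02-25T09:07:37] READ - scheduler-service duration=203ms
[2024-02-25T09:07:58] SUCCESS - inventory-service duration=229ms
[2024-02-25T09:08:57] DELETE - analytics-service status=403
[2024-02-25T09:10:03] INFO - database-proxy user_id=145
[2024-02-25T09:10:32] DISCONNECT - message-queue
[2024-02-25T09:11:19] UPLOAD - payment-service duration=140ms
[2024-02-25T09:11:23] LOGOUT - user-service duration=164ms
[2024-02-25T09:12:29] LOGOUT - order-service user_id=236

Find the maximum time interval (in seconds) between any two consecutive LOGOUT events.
593

To find the longest gap:

1. Extract all LOGOUT events in chronological order
2. Calculate time differences between consecutive events
3. Find the maximum difference
4. Longest gap: 593 seconds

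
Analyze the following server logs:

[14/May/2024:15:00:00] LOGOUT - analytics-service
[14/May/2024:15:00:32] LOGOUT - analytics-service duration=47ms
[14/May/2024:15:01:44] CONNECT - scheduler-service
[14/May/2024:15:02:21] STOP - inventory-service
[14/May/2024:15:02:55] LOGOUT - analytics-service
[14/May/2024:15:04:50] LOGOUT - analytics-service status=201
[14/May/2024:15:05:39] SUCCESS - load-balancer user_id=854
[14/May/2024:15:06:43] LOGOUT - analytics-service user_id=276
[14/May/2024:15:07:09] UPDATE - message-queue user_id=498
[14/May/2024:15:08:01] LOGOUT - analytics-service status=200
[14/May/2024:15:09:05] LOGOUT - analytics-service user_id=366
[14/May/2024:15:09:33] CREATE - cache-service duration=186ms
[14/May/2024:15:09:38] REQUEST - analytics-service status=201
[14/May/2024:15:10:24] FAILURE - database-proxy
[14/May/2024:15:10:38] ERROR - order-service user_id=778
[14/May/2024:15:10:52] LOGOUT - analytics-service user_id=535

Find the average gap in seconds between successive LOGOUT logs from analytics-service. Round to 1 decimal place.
93.1

To calculate average interval:

1. Find all LOGOUT events for analytics-service in order
2. Calculate time gaps between consecutive events
3. Compute mean of gaps: 652 / 7 = 93.1 seconds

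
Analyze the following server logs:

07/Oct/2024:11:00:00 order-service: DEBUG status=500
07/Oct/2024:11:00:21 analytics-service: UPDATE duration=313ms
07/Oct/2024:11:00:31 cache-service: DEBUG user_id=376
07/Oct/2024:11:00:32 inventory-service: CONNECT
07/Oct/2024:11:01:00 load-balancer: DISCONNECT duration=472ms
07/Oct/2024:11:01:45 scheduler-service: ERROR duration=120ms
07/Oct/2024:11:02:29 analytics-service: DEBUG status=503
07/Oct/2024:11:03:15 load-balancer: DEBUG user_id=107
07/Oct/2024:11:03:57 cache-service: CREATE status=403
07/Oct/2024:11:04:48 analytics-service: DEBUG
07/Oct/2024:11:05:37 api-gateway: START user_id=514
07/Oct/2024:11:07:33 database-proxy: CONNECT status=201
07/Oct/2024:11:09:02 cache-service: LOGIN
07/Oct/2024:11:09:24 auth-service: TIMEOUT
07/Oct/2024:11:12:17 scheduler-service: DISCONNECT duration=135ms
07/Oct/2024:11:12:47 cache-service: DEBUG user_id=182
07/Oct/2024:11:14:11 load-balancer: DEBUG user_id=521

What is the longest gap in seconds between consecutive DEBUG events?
479

To find the longest gap:

1. Extract all DEBUG events in chronological order
2. Calculate time differences between consecutive events
3. Find the maximum difference
4. Longest gap: 479 seconds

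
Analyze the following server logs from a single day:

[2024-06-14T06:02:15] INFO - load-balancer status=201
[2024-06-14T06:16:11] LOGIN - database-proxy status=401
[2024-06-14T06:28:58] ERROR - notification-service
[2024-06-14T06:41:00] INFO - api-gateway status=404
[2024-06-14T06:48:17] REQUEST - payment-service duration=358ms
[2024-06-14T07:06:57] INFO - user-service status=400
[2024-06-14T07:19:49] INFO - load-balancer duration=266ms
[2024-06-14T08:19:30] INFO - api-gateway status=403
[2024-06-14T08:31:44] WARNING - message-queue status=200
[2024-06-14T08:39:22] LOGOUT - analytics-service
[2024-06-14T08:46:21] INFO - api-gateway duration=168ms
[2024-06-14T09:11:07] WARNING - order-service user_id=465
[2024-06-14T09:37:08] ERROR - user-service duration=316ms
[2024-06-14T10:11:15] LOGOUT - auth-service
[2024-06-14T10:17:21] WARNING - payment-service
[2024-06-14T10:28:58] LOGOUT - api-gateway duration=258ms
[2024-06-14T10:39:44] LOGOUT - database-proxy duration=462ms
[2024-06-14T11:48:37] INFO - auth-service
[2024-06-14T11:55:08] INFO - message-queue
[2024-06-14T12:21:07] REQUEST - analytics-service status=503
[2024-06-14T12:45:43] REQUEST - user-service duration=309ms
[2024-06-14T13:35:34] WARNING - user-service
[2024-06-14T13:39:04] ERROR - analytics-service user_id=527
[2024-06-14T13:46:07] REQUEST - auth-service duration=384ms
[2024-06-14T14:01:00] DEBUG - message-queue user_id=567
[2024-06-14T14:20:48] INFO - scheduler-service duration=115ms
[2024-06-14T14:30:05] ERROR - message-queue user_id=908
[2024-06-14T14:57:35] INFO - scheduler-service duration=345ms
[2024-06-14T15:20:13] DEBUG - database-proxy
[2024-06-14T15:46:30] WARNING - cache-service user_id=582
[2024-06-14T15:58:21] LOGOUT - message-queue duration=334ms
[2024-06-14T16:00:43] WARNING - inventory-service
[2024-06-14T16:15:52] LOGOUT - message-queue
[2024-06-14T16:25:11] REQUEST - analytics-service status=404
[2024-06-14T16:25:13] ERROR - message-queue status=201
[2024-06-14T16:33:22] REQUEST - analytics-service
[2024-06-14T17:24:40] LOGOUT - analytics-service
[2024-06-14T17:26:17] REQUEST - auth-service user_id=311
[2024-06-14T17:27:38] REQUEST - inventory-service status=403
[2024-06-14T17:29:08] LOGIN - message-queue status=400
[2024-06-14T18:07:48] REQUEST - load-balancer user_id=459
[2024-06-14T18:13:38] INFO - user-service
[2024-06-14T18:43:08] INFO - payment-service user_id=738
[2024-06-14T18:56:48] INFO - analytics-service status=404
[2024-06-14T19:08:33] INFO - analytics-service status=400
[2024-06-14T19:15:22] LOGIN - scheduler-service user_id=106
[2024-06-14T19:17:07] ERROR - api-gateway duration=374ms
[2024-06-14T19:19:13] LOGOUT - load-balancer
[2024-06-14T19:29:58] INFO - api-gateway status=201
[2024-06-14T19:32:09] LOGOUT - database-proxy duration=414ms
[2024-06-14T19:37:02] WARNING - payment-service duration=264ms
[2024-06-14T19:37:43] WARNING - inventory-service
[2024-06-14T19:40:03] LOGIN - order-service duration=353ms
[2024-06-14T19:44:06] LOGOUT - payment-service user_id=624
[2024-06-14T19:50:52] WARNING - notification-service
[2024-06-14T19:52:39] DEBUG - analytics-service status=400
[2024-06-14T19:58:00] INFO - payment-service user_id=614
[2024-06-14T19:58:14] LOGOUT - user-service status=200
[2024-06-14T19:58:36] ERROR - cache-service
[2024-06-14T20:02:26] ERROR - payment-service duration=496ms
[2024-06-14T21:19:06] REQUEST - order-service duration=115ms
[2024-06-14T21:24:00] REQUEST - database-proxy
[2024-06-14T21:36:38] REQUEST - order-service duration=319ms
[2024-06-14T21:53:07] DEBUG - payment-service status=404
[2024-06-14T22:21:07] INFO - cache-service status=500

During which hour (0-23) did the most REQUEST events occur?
21

To find the peak hour:

1. Group all REQUEST events by hour
2. Count events in each hour
3. Find hour with maximum count
4. Peak hour: 21 (with 3 events)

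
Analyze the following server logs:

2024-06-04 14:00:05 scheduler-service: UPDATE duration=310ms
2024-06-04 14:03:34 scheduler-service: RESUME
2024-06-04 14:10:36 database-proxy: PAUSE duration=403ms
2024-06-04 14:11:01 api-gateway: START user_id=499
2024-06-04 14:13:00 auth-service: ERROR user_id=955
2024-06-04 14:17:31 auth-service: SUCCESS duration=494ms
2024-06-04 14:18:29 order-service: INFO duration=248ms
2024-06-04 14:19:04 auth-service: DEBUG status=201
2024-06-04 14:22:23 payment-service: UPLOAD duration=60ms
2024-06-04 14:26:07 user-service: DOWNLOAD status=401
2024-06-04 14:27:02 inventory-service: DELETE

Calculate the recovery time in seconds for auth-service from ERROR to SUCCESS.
271

To calculate recovery time:

1. Find ERROR event for auth-service: 2024-06-04 14:13:00
2. Find next SUCCESS event for auth-service: 2024-06-04 14:17:31
3. Recovery time: 2024-06-04 14:17:31 - 2024-06-04 14:13:00 = 271 seconds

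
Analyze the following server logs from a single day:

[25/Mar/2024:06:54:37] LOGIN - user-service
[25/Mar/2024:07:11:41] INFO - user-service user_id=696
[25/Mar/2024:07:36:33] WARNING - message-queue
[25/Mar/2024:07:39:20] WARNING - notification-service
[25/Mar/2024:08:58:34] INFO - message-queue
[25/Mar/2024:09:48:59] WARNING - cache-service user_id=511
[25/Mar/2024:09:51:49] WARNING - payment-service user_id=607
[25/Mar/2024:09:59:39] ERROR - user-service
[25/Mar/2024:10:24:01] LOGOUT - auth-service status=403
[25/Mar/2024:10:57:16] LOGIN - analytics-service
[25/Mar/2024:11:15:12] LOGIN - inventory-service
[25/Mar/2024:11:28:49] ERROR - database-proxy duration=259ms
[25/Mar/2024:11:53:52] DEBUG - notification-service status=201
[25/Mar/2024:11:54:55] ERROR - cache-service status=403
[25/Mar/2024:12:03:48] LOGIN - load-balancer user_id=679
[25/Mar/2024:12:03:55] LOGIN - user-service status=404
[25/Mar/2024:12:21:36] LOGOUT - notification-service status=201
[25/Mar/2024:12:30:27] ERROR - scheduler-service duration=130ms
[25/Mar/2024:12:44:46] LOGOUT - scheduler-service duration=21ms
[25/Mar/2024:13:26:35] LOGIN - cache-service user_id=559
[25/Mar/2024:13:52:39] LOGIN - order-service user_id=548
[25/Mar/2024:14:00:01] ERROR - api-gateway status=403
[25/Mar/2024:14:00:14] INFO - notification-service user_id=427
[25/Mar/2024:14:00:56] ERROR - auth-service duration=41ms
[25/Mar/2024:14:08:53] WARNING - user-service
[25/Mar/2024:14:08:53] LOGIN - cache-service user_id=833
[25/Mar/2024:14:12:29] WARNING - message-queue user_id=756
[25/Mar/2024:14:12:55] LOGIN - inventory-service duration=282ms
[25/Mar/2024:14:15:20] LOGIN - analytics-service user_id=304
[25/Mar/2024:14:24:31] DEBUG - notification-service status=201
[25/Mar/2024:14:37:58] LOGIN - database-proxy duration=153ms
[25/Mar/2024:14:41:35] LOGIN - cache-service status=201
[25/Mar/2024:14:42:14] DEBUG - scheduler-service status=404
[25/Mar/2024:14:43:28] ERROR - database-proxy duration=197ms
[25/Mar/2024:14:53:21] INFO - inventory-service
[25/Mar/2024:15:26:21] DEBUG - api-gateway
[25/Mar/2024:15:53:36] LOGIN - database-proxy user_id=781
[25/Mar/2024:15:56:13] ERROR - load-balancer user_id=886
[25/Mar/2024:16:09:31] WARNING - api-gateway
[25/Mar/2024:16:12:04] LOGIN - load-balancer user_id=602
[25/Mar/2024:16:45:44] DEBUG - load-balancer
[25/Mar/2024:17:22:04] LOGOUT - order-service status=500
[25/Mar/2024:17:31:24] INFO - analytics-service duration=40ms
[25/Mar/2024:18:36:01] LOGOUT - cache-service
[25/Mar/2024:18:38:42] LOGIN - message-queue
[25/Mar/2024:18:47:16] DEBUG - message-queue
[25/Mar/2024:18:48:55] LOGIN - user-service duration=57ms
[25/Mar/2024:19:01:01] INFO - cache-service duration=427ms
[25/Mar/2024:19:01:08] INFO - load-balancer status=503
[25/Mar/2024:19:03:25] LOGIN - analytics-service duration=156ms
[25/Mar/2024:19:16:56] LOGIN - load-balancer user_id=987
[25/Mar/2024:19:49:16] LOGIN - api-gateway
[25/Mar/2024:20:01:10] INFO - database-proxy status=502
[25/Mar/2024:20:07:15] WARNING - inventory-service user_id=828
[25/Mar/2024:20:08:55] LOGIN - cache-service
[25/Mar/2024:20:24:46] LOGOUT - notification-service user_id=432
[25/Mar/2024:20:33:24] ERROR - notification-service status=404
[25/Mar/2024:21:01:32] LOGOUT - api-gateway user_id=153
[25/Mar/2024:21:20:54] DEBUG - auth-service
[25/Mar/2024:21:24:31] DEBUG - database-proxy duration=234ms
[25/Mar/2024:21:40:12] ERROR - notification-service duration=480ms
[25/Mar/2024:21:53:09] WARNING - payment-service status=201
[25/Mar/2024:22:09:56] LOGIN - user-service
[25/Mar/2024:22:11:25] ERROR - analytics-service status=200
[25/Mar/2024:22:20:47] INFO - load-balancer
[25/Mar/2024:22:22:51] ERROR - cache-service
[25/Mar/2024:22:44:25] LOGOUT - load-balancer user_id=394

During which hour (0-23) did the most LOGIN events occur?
14

To find the peak hour:

1. Group all LOGIN events by hour
2. Count events in each hour
3. Find hour with maximum count
4. Peak hour: 14 (with 5 events)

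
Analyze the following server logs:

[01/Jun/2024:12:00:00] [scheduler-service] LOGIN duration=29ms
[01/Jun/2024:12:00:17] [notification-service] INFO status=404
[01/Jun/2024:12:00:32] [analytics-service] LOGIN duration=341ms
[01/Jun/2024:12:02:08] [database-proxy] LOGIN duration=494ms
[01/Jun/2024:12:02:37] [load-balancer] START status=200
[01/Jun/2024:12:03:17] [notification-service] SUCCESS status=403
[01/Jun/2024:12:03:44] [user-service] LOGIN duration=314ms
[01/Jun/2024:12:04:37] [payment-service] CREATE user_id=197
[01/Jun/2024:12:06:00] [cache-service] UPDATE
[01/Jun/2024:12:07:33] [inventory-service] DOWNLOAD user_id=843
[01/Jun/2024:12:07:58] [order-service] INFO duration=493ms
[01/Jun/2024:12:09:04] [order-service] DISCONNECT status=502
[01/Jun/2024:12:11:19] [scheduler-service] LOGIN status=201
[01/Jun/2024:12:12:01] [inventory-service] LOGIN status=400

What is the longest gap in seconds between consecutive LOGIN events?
455

To find the longest gap:

1. Extract all LOGIN events in chronological order
2. Calculate time differences between consecutive events
3. Find the maximum difference
4. Longest gap: 455 seconds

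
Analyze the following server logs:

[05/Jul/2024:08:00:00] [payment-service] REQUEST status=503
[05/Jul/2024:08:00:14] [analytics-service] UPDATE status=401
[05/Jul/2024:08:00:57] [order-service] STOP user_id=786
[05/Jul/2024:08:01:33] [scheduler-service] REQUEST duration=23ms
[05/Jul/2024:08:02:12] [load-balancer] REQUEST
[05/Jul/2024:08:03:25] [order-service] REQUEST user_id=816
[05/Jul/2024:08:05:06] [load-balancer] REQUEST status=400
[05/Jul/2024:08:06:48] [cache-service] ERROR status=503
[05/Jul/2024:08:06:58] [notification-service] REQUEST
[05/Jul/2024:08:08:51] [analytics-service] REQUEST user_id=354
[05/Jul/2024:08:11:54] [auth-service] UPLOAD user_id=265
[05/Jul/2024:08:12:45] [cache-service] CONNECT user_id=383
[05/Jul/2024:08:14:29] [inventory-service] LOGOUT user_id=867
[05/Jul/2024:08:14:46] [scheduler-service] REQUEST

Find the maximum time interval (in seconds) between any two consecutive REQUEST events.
355

To find the longest gap:

1. Extract all REQUEST events in chronological order
2. Calculate time differences between consecutive events
3. Find the maximum difference
4. Longest gap: 355 seconds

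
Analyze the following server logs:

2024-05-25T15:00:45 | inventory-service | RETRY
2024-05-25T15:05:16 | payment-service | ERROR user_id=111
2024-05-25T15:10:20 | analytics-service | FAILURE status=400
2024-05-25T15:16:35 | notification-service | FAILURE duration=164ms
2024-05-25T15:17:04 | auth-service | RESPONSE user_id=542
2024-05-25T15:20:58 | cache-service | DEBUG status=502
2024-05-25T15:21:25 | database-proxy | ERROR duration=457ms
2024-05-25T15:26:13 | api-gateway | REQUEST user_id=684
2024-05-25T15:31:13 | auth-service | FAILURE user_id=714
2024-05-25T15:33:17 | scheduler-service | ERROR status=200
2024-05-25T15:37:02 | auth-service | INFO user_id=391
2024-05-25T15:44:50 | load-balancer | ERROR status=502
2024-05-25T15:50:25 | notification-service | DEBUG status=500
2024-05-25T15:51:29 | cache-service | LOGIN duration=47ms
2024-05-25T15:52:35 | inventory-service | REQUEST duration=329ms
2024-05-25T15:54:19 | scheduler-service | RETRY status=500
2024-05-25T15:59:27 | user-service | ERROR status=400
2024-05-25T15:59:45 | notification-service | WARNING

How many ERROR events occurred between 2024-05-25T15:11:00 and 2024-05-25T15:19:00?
0

To count events in the time window:

1. Window boundaries: 2024-05-25T15:11:00 to 2024-05-25T15:19:00
2. Filter for ERROR events within this window
3. Count matching events: 0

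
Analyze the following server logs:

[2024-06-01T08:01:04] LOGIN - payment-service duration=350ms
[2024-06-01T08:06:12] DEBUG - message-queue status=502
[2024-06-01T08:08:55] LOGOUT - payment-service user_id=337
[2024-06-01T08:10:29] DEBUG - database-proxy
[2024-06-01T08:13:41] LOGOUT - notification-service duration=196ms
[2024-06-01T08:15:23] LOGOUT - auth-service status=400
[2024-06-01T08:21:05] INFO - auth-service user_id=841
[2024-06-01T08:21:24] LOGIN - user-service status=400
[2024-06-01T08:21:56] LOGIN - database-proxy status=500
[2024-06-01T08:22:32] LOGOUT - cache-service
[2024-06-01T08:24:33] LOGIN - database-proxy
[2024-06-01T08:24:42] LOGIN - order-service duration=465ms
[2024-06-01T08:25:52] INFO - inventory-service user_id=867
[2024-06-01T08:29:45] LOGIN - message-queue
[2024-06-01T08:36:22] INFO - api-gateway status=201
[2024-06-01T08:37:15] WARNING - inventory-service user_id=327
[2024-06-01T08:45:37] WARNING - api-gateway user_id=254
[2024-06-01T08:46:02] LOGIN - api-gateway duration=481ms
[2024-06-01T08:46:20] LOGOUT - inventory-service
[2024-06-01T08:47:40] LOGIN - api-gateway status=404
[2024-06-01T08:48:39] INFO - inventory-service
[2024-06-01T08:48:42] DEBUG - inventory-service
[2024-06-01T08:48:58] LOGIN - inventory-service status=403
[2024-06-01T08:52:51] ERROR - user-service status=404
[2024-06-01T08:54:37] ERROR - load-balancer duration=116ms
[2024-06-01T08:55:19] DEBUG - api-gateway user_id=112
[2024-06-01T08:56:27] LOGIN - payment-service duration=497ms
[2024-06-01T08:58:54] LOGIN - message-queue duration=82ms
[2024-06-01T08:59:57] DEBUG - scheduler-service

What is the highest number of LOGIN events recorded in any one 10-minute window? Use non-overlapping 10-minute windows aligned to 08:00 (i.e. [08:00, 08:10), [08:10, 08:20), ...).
5

To find the burst window:

1. Divide the log period into non-overlapping 10-minute windows starting at 08:00
2. Count LOGIN events in each window
3. Find the window with maximum count
4. Maximum events in a window: 5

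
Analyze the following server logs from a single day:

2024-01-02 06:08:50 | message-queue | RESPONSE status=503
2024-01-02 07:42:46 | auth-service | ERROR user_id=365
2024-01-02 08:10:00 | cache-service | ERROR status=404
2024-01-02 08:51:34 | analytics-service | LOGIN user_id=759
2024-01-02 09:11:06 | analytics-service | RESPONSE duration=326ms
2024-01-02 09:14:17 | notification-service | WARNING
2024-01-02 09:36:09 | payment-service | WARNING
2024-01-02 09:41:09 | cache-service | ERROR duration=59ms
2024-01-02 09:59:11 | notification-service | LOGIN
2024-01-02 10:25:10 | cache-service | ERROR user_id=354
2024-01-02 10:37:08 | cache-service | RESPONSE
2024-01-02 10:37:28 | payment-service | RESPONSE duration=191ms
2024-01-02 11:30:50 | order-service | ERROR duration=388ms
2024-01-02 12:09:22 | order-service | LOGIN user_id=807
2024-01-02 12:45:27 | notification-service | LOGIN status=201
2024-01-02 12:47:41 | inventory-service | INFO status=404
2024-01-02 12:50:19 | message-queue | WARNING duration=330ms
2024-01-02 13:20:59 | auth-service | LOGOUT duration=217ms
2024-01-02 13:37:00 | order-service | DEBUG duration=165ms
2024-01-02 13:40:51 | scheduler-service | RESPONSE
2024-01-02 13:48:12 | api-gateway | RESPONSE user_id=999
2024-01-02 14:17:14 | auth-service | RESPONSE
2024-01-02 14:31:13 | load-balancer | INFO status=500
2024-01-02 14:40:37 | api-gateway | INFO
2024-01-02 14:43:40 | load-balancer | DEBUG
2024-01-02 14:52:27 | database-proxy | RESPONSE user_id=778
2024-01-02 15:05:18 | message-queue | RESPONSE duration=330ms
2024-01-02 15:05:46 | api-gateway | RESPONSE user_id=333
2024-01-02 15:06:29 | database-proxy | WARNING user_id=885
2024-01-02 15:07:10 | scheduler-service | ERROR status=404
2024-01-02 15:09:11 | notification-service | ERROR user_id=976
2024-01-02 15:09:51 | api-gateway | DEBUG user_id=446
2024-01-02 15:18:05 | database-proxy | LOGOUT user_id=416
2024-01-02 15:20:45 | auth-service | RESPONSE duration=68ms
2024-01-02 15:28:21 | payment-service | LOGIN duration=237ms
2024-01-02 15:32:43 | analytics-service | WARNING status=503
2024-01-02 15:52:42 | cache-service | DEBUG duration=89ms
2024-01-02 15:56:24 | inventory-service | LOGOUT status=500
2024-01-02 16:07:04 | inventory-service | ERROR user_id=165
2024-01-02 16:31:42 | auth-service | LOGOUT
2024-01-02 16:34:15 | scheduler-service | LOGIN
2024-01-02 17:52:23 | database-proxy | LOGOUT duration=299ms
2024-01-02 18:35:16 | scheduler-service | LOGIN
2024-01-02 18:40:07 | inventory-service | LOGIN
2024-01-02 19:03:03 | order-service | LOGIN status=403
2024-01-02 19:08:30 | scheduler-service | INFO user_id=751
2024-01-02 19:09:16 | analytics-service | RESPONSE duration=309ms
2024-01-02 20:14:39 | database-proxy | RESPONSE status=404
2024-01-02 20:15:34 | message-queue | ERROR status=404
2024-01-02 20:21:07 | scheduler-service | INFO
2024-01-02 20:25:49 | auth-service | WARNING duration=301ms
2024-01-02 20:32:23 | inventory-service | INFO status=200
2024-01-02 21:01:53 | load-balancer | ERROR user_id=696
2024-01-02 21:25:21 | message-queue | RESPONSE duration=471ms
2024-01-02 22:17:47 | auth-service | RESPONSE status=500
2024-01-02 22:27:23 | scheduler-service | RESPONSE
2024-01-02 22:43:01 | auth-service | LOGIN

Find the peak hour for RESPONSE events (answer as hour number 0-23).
15

To find the peak hour:

1. Group all RESPONSE events by hour
2. Count events in each hour
3. Find hour with maximum count
4. Peak hour: 15 (with 3 events)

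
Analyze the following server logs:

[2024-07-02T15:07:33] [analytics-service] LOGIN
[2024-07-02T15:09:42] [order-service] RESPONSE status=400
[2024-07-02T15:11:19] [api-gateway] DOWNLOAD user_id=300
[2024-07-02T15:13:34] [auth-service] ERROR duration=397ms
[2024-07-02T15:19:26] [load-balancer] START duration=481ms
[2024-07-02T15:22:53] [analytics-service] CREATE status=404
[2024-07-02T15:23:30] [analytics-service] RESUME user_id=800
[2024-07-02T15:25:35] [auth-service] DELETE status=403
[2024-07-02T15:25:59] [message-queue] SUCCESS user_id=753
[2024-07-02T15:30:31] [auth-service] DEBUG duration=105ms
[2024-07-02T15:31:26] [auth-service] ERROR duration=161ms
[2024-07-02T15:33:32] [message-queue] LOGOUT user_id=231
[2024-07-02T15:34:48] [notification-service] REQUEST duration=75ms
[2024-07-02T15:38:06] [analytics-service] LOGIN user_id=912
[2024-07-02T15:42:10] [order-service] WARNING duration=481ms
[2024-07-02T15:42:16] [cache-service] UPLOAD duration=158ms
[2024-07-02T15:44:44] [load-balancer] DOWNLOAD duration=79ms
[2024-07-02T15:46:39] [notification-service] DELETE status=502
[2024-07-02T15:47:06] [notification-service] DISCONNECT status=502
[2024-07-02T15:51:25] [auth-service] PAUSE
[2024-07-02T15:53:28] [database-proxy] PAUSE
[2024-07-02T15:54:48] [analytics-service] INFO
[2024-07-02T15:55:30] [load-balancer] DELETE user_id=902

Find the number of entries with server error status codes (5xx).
2

To find matching entries:

1. Pattern to match: server error status codes (5xx)
2. Scan each log entry for the pattern
3. Count matches: 2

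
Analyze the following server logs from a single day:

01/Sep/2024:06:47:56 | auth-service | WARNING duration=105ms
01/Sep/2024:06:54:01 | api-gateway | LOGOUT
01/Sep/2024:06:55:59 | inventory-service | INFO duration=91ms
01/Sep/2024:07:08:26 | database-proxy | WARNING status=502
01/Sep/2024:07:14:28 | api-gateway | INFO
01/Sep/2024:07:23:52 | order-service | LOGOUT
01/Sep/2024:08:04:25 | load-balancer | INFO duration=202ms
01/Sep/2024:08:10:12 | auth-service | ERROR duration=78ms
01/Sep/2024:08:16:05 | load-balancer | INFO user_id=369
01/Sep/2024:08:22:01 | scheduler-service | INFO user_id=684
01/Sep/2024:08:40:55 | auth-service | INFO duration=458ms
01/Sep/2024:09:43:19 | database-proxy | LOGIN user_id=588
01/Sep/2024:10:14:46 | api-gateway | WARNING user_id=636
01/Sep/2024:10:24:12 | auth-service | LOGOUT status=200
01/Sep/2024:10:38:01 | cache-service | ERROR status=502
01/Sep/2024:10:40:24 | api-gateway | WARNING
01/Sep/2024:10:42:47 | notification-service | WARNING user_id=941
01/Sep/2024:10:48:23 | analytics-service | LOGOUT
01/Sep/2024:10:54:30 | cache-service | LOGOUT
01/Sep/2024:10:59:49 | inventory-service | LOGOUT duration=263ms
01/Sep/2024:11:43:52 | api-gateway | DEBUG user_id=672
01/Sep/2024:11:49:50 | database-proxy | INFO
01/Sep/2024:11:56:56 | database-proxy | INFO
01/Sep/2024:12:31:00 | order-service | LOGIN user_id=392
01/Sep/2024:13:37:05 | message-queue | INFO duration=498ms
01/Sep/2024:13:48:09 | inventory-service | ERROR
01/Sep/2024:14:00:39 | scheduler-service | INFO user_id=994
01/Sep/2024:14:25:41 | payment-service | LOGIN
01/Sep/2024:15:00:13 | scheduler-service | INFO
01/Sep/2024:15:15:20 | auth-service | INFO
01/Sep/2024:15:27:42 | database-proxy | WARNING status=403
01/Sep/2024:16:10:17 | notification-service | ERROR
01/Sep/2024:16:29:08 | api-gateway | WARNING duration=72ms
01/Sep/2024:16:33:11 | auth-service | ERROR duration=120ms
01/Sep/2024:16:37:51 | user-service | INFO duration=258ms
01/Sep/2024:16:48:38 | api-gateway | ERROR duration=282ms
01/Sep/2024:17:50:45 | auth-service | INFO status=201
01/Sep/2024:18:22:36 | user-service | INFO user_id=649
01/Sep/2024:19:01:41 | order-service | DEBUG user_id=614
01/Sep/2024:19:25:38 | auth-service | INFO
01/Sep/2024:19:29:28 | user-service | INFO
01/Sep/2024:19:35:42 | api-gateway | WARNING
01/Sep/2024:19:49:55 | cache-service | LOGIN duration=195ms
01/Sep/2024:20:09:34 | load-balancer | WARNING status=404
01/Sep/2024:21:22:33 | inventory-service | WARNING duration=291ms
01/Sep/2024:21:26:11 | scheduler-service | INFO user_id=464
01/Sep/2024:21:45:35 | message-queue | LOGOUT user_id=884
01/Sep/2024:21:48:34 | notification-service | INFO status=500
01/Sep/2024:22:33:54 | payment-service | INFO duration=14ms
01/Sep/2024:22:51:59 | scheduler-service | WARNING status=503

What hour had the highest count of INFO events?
8

To find the peak hour:

1. Group all INFO events by hour
2. Count events in each hour
3. Find hour with maximum count
4. Peak hour: 8 (with 4 events)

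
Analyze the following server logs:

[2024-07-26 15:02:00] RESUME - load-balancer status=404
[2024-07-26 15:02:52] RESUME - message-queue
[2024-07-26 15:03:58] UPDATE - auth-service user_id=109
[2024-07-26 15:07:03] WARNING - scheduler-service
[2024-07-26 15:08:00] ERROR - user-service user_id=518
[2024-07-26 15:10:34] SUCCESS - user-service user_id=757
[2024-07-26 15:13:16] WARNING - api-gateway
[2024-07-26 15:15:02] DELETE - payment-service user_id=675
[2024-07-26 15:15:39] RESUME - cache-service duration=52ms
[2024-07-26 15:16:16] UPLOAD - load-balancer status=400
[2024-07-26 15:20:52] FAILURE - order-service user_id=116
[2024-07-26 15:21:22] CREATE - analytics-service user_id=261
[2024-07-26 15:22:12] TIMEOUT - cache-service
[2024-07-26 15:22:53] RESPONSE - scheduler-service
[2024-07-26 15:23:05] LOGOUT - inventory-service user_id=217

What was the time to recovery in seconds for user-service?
154

To calculate recovery time:

1. Find ERROR event for user-service: 2024-07-26 15:08:00
2. Find next SUCCESS event for user-service: 2024-07-26 15:10:34
3. Recovery time: 2024-07-26 15:10:34 - 2024-07-26 15:08:00 = 154 seconds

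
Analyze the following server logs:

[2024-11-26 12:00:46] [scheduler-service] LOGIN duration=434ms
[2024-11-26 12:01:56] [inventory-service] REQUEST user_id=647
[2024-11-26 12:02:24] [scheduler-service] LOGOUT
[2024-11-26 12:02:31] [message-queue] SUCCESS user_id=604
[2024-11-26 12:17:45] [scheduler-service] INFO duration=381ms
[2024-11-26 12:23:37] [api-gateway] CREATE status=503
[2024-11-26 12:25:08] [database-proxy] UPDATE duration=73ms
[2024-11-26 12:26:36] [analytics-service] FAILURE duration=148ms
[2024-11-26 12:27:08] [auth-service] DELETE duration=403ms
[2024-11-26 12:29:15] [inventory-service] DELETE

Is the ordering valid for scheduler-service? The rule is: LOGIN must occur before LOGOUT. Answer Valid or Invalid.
Valid

To validate ordering:

1. Required order: LOGIN → LOGOUT
2. Rule: LOGIN must occur before LOGOUT
3. Check actual order of events for scheduler-service
4. Result: Valid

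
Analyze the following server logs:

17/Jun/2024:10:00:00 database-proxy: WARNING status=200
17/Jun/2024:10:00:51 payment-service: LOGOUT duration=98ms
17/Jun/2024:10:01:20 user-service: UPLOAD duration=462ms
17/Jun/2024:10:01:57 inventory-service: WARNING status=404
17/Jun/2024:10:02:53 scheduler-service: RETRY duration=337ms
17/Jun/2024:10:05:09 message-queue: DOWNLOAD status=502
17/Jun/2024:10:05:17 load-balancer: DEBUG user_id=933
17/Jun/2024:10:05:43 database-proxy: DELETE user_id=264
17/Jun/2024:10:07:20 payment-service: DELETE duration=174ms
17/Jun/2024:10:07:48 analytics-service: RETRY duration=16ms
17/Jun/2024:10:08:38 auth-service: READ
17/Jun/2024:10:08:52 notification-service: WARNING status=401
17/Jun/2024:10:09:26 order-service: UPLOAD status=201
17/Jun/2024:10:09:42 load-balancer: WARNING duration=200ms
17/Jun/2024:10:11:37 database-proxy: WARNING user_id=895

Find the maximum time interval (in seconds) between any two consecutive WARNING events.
415

To find the longest gap:

1. Extract all WARNING events in chronological order
2. Calculate time differences between consecutive events
3. Find the maximum difference
4. Longest gap: 415 seconds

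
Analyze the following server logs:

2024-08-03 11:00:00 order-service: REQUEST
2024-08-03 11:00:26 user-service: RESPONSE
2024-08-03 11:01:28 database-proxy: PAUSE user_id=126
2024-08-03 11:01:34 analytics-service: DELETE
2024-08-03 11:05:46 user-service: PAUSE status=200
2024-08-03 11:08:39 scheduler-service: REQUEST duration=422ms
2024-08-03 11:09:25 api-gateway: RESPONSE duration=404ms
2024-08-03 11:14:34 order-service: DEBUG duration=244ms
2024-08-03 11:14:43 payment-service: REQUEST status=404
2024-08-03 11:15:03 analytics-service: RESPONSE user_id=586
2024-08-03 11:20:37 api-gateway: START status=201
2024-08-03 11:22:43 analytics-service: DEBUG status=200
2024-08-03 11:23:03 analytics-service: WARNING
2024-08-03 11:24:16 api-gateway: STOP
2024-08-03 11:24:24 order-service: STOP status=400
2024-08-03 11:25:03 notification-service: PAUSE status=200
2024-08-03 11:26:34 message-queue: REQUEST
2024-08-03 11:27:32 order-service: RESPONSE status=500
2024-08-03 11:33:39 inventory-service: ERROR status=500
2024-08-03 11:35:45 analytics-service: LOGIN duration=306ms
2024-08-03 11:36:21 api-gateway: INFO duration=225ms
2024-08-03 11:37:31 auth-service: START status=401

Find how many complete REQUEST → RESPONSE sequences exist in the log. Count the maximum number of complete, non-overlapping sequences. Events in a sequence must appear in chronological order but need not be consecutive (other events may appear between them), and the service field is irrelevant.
4

To count sequences:

1. Look for pattern: REQUEST → RESPONSE
2. Greedily scan the log in chronological order, matching each sequence element in turn (ignoring service)
3. Each time the full pattern completes, increment the count and restart matching from the next event
4. Complete non-overlapping sequences found: 4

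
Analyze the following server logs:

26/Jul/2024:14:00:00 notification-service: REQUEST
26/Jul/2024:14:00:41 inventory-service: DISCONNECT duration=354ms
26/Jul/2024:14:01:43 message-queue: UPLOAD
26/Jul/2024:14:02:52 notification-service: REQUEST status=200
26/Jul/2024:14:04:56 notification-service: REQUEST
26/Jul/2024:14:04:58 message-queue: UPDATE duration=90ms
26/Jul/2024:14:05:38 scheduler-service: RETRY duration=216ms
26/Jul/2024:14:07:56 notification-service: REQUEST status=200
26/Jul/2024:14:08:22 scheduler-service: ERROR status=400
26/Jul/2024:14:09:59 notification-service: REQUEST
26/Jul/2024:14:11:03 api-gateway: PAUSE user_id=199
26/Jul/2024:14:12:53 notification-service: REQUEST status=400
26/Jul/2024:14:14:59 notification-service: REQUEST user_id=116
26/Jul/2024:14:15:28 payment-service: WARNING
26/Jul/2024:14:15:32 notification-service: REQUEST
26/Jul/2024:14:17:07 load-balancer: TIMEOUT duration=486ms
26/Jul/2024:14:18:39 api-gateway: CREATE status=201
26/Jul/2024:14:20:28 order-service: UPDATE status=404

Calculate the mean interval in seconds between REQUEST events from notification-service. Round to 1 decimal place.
133.1

To calculate average interval:

1. Find all REQUEST events for notification-service in order
2. Calculate time gaps between consecutive events
3. Compute mean of gaps: 932 / 7 = 133.1 seconds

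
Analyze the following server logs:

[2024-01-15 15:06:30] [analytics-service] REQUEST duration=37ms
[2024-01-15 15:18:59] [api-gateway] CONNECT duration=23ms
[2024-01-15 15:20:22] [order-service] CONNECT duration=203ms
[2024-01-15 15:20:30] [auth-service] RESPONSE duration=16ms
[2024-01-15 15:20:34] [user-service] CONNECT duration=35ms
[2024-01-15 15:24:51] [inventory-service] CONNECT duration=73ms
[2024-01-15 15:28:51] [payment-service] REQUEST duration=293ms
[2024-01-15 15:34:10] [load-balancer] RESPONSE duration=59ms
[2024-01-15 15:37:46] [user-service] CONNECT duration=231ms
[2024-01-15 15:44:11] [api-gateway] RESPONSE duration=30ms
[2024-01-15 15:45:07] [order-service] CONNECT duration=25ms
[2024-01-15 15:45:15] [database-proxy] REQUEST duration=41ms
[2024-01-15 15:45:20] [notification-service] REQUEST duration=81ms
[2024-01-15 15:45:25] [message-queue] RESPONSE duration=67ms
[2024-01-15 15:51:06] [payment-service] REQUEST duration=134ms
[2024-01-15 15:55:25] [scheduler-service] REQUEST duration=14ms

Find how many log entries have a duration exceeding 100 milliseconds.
4

To count timeouts:

1. Threshold: 100ms
2. Extract duration from each log entry
3. Count entries where duration > 100
4. Timeout count: 4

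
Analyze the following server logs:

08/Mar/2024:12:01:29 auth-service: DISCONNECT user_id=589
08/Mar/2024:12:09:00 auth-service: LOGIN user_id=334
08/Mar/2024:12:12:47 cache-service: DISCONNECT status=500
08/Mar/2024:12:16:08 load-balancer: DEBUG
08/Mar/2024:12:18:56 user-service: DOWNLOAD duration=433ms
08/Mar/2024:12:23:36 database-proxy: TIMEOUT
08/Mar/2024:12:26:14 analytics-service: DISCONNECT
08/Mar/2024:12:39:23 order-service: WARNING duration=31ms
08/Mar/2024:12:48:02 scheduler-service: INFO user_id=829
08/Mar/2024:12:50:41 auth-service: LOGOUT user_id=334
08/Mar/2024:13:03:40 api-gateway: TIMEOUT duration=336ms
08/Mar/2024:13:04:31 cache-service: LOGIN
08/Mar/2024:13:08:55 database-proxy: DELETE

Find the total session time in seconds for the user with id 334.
2501

To calculate session duration:

1. Find LOGIN event for user_id=334: 08/Mar/2024:12:09:00
2. Find LOGOUT event for user_id=334: 08/Mar/2024:12:50:41
3. Session duration: 08/Mar/2024:12:50:41 - 08/Mar/2024:12:09:00 = 2501 seconds (41 minutes)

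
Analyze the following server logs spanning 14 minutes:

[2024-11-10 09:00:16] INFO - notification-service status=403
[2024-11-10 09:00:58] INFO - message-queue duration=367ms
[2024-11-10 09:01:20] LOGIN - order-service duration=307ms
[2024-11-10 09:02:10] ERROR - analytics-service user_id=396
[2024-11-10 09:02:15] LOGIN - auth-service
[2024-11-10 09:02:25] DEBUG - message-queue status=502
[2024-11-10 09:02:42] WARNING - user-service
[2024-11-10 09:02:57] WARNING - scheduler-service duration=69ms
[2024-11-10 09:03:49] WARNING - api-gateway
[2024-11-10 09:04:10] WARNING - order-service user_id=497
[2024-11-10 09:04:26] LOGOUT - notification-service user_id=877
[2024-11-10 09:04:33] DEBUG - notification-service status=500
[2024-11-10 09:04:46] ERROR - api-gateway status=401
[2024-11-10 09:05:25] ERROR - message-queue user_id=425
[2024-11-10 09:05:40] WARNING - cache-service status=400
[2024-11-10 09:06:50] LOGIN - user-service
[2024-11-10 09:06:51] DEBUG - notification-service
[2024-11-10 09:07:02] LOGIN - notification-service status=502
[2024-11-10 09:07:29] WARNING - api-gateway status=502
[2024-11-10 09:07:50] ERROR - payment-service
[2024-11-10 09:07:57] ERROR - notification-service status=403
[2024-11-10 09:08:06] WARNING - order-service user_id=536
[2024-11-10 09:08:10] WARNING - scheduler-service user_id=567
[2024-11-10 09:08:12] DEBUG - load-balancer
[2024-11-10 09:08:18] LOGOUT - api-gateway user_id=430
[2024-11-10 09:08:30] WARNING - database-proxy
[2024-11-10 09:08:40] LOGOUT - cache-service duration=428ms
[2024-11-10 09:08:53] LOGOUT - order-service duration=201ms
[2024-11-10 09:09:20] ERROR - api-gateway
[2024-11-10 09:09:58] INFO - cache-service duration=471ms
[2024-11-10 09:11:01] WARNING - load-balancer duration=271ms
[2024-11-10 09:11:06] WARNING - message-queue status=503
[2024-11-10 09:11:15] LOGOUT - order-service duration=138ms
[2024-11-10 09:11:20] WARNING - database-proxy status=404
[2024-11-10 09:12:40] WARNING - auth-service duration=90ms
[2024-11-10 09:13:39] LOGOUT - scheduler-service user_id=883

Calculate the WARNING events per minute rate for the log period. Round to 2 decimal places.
0.93

To calculate the rate:

1. Count total WARNING events: 13
2. Total time period: 14 minutes
3. Rate = 13 / 14 = 0.93 events per minute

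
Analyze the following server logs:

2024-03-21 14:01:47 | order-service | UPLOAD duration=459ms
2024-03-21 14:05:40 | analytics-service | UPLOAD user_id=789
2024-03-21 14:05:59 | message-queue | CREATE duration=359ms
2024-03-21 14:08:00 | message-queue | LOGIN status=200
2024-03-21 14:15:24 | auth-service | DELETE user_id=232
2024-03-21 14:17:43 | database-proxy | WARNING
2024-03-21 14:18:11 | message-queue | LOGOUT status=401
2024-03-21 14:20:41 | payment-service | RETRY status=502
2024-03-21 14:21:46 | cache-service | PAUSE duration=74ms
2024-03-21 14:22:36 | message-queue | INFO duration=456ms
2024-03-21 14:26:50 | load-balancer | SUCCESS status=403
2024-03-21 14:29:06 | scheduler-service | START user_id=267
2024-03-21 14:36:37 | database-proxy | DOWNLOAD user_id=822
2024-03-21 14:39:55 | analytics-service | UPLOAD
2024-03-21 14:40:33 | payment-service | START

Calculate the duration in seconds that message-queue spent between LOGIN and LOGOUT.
611

To calculate state duration:

1. Find LOGIN event for message-queue: 2024-03-21 14:08:00
2. Find LOGOUT event for message-queue: 2024-03-21 14:18:11
3. Calculate duration: 2024-03-21 14:18:11 - 2024-03-21 14:08:00 = 611 seconds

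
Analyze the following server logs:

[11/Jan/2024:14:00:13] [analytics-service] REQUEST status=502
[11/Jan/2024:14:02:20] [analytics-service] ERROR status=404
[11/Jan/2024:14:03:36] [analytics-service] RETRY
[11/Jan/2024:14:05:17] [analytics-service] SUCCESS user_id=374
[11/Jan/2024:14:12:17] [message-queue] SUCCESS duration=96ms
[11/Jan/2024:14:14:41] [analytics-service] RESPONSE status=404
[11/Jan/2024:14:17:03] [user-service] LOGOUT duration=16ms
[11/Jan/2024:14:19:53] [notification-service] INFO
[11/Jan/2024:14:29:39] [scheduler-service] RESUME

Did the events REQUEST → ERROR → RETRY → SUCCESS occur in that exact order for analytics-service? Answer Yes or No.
Yes

To verify sequence order:

1. Find all events in sequence REQUEST → ERROR → RETRY → SUCCESS for analytics-service
2. Extract their timestamps
3. Check if timestamps are in ascending order
4. Result: Yes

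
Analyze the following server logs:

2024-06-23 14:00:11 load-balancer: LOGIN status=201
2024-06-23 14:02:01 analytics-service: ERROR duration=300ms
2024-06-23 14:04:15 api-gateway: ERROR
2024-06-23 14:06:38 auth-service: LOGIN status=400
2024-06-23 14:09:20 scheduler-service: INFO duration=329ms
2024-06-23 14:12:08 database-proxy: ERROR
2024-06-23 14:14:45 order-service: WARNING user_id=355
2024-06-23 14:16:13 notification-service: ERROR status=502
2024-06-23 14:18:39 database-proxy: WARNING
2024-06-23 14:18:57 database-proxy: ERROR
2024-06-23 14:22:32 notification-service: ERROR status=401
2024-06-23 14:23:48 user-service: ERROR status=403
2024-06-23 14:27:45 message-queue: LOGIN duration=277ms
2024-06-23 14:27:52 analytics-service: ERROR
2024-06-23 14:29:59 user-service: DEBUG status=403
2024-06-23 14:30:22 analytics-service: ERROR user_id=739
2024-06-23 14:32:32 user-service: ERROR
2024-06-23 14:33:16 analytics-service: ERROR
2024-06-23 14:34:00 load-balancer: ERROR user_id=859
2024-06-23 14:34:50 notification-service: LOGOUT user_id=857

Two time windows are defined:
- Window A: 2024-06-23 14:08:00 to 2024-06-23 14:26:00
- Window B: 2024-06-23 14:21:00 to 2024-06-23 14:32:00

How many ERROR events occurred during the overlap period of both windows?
2

To find overlap events:

1. Window A: 2024-06-23 14:08:00 to 2024-06-23 14:26:00
2. Window B: 2024-06-23 14:21:00 to 2024-06-23 14:32:00
3. Overlap period: 2024-06-23 14:21:00 to 2024-06-23 14:26:00
4. Count ERROR events in overlap: 2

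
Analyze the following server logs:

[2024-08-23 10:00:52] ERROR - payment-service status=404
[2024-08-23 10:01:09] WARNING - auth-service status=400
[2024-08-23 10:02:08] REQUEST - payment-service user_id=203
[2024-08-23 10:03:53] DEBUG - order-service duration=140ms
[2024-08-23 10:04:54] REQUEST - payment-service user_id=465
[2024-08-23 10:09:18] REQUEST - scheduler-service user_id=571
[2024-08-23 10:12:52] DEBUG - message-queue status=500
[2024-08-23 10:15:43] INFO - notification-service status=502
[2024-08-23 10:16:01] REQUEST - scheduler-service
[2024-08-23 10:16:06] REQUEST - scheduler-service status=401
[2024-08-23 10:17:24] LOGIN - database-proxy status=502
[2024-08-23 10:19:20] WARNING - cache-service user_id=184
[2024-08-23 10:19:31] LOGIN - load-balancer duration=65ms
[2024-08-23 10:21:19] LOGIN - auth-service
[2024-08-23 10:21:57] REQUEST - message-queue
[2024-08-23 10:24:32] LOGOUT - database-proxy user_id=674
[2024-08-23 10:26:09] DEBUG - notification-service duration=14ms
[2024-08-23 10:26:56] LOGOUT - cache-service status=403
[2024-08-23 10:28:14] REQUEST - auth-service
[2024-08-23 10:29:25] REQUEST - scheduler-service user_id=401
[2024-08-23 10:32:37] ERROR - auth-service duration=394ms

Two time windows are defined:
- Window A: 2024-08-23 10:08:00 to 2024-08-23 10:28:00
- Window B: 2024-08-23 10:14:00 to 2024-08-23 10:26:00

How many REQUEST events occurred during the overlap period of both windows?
3

To find overlap events:

1. Window A: 2024-08-23 10:08:00 to 2024-08-23 10:28:00
2. Window B: 2024-08-23 10:14:00 to 2024-08-23 10:26:00
3. Overlap period: 2024-08-23 10:14:00 to 2024-08-23 10:26:00
4. Count REQUEST events in overlap: 3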